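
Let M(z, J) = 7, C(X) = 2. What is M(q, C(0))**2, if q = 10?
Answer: 49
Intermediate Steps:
M(q, C(0))**2 = 7**2 = 49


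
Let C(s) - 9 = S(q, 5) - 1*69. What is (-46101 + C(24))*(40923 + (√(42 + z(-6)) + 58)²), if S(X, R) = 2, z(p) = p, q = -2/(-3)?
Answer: -2078032021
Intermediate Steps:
q = ⅔ (q = -2*(-⅓) = ⅔ ≈ 0.66667)
C(s) = -58 (C(s) = 9 + (2 - 1*69) = 9 + (2 - 69) = 9 - 67 = -58)
(-46101 + C(24))*(40923 + (√(42 + z(-6)) + 58)²) = (-46101 - 58)*(40923 + (√(42 - 6) + 58)²) = -46159*(40923 + (√36 + 58)²) = -46159*(40923 + (6 + 58)²) = -46159*(40923 + 64²) = -46159*(40923 + 4096) = -46159*45019 = -2078032021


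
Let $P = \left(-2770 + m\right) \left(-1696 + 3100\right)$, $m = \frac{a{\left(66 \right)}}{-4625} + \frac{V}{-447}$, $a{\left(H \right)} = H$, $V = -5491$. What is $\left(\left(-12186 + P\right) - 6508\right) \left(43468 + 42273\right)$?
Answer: $- \frac{229877905402542826}{689125} \approx -3.3358 \cdot 10^{11}$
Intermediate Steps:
$m = \frac{25366373}{2067375}$ ($m = \frac{66}{-4625} - \frac{5491}{-447} = 66 \left(- \frac{1}{4625}\right) - - \frac{5491}{447} = - \frac{66}{4625} + \frac{5491}{447} = \frac{25366373}{2067375} \approx 12.27$)
$P = - \frac{2668190792436}{689125}$ ($P = \left(-2770 + \frac{25366373}{2067375}\right) \left(-1696 + 3100\right) = \left(- \frac{5701262377}{2067375}\right) 1404 = - \frac{2668190792436}{689125} \approx -3.8719 \cdot 10^{6}$)
$\left(\left(-12186 + P\right) - 6508\right) \left(43468 + 42273\right) = \left(\left(-12186 - \frac{2668190792436}{689125}\right) - 6508\right) \left(43468 + 42273\right) = \left(- \frac{2676588469686}{689125} - 6508\right) 85741 = \left(- \frac{2681073295186}{689125}\right) 85741 = - \frac{229877905402542826}{689125}$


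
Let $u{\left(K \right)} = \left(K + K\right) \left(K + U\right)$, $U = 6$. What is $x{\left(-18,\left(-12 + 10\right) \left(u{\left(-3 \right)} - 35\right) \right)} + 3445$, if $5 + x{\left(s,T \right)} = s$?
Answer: $3422$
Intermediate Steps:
$u{\left(K \right)} = 2 K \left(6 + K\right)$ ($u{\left(K \right)} = \left(K + K\right) \left(K + 6\right) = 2 K \left(6 + K\right)$)
$x{\left(s,T \right)} = -5 + s$
$x{\left(-18,\left(-12 + 10\right) \left(u{\left(-3 \right)} - 35\right) \right)} + 3445 = \left(-5 - 18\right) + 3445 = -23 + 3445 = 3422$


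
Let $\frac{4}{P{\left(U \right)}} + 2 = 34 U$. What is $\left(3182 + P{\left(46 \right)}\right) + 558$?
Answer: $\frac{2920942}{781} \approx 3740.0$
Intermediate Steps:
$P{\left(U \right)} = \frac{4}{-2 + 34 U}$
$\left(3182 + P{\left(46 \right)}\right) + 558 = \left(3182 + \frac{2}{-1 + 17 \cdot 46}\right) + 558 = \left(3182 + \frac{2}{-1 + 782}\right) + 558 = \left(3182 + \frac{2}{781}\right) + 558 = \frac{2485144}{781} + 558 = \frac{2920942}{781}$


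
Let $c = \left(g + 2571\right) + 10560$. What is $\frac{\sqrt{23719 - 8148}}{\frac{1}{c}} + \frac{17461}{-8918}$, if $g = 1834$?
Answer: $- \frac{17461}{8918} + 14965 \sqrt{15571} \approx 1.8674 \cdot 10^{6}$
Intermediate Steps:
$c = 14965$ ($c = \left(1834 + 2571\right) + 10560 = 4405 + 10560 = 14965$)
$\frac{\sqrt{23719 - 8148}}{\frac{1}{c}} + \frac{17461}{-8918} = \frac{\sqrt{23719 - 8148}}{\frac{1}{14965}} + \frac{17461}{-8918} = \sqrt{15571} \frac{1}{\frac{1}{14965}} + 17461 \left(- \frac{1}{8918}\right) = \sqrt{15571} \cdot 14965 - \frac{17461}{8918} = 14965 \sqrt{15571} - \frac{17461}{8918} = - \frac{17461}{8918} + 14965 \sqrt{15571}$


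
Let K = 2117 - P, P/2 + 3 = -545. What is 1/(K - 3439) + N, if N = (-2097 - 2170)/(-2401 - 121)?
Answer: 240455/142493 ≈ 1.6875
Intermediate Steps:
P = -1096 (P = -6 + 2*(-545) = -6 - 1090 = -1096)
K = 3213 (K = 2117 - 1*(-1096) = 2117 + 1096 = 3213)
N = 4267/2522 (N = -4267/(-2522) = -4267*(-1/2522) = 4267/2522 ≈ 1.6919)
1/(K - 3439) + N = 1/(3213 - 3439) + 4267/2522 = 1/(-226) + 4267/2522 = -1/226 + 4267/2522 = 240455/142493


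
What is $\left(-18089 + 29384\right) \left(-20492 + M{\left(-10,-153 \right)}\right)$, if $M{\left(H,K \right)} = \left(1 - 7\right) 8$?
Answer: $-231999300$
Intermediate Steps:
$M{\left(H,K \right)} = -48$ ($M{\left(H,K \right)} = \left(-6\right) 8 = -48$)
$\left(-18089 + 29384\right) \left(-20492 + M{\left(-10,-153 \right)}\right) = \left(-18089 + 29384\right) \left(-20492 - 48\right) = 11295 \left(-20540\right) = -231999300$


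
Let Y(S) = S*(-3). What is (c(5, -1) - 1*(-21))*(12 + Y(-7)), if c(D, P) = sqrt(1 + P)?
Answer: 693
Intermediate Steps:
Y(S) = -3*S
(c(5, -1) - 1*(-21))*(12 + Y(-7)) = (sqrt(1 - 1) - 1*(-21))*(12 - 3*(-7)) = (sqrt(0) + 21)*(12 + 21) = (0 + 21)*33 = 21*33 = 693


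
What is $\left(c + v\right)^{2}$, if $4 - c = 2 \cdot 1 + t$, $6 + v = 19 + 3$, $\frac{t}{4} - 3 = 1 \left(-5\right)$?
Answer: $676$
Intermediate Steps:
$t = -8$ ($t = 12 + 4 \cdot 1 \left(-5\right) = 12 + 4 \left(-5\right) = 12 - 20 = -8$)
$v = 16$ ($v = -6 + \left(19 + 3\right) = -6 + 22 = 16$)
$c = 10$ ($c = 4 - \left(2 \cdot 1 - 8\right) = 4 - \left(2 - 8\right) = 4 - -6 = 4 + 6 = 10$)
$\left(c + v\right)^{2} = \left(10 + 16\right)^{2} = 26^{2} = 676$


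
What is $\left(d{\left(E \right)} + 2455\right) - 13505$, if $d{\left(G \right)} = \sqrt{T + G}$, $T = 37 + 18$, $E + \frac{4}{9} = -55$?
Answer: $-11050 + \frac{2 i}{3} \approx -11050.0 + 0.66667 i$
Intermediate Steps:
$E = - \frac{499}{9}$ ($E = - \frac{4}{9} - 55 = - \frac{499}{9} \approx -55.444$)
$T = 55$
$d{\left(G \right)} = \sqrt{55 + G}$
$\left(d{\left(E \right)} + 2455\right) - 13505 = \left(\sqrt{55 - \frac{499}{9}} + 2455\right) - 13505 = \left(\sqrt{- \frac{4}{9}} + 2455\right) - 13505 = \left(\frac{2 i}{3} + 2455\right) - 13505 = \left(2455 + \frac{2 i}{3}\right) - 13505 = -11050 + \frac{2 i}{3}$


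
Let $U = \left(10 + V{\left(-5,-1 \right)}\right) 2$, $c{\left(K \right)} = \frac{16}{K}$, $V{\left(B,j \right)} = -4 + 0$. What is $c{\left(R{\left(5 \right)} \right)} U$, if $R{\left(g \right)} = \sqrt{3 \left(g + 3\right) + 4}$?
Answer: $\frac{96 \sqrt{7}}{7} \approx 36.285$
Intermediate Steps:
$R{\left(g \right)} = \sqrt{13 + 3 g}$ ($R{\left(g \right)} = \sqrt{3 \left(3 + g\right) + 4} = \sqrt{\left(9 + 3 g\right) + 4} = \sqrt{13 + 3 g}$)
$V{\left(B,j \right)} = -4$
$U = 12$ ($U = \left(10 - 4\right) 2 = 6 \cdot 2 = 12$)
$c{\left(R{\left(5 \right)} \right)} U = \frac{16}{\sqrt{13 + 3 \cdot 5}} \cdot 12 = \frac{16}{\sqrt{13 + 15}} \cdot 12 = \frac{16}{\sqrt{28}} \cdot 12 = \frac{16}{2 \sqrt{7}} \cdot 12 = 16 \frac{\sqrt{7}}{14} \cdot 12 = \frac{8 \sqrt{7}}{7} \cdot 12 = \frac{96 \sqrt{7}}{7}$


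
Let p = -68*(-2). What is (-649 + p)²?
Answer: 263169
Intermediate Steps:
p = 136
(-649 + p)² = (-649 + 136)² = (-513)² = 263169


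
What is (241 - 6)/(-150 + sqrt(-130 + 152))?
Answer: -17625/11239 - 235*sqrt(22)/22478 ≈ -1.6172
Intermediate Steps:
(241 - 6)/(-150 + sqrt(-130 + 152)) = 235/(-150 + sqrt(22))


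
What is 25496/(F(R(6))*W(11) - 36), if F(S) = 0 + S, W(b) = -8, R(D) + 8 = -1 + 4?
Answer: 6374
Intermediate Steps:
R(D) = -5 (R(D) = -8 + (-1 + 4) = -8 + 3 = -5)
F(S) = S
25496/(F(R(6))*W(11) - 36) = 25496/(-5*(-8) - 36) = 25496/(40 - 36) = 25496/4 = 25496*(¼) = 6374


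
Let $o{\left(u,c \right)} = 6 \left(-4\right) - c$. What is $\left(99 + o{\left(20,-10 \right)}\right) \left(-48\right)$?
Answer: $-4080$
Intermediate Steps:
$o{\left(u,c \right)} = -24 - c$
$\left(99 + o{\left(20,-10 \right)}\right) \left(-48\right) = \left(99 - 14\right) \left(-48\right) = 85 \left(-48\right) = -4080$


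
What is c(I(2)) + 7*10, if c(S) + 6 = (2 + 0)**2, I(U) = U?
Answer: 68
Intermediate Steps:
c(S) = -2 (c(S) = -6 + (2 + 0)**2 = -6 + 2**2 = -6 + 4 = -2)
c(I(2)) + 7*10 = -2 + 7*10 = -2 + 70 = 68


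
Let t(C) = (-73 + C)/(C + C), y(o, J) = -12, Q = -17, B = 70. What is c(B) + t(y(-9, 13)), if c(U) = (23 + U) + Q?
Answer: 1909/24 ≈ 79.542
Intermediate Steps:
c(U) = 6 + U (c(U) = (23 + U) - 17 = 6 + U)
t(C) = (-73 + C)/(2*C) (t(C) = (-73 + C)/((2*C)) = (-73 + C)*(1/(2*C)) = (-73 + C)/(2*C))
c(B) + t(y(-9, 13)) = (6 + 70) + (½)*(-73 - 12)/(-12) = 76 + (½)*(-1/12)*(-85) = 76 + 85/24 = 1909/24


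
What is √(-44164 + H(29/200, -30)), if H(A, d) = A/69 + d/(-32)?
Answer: I*√84104132223/1380 ≈ 210.15*I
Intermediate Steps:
H(A, d) = -d/32 + A/69 (H(A, d) = A*(1/69) + d*(-1/32) = A/69 - d/32 = -d/32 + A/69)
√(-44164 + H(29/200, -30)) = √(-44164 + (-1/32*(-30) + (29/200)/69)) = √(-44164 + (15/16 + (29*(1/200))/69)) = √(-44164 + (15/16 + (1/69)*(29/200))) = √(-44164 + (15/16 + 29/13800)) = √(-44164 + 25933/27600) = √(-1218900467/27600) = I*√84104132223/1380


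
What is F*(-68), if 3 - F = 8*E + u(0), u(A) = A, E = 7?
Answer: 3604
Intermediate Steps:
F = -53 (F = 3 - (8*7 + 0) = 3 - (56 + 0) = 3 - 1*56 = 3 - 56 = -53)
F*(-68) = -53*(-68) = 3604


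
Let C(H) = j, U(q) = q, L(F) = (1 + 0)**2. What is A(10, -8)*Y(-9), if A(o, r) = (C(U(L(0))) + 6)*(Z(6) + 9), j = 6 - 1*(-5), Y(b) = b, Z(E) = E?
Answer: -2295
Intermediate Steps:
L(F) = 1 (L(F) = 1**2 = 1)
j = 11 (j = 6 + 5 = 11)
C(H) = 11
A(o, r) = 255 (A(o, r) = (11 + 6)*(6 + 9) = 17*15 = 255)
A(10, -8)*Y(-9) = 255*(-9) = -2295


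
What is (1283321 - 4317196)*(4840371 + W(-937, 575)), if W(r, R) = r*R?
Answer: -13050504564500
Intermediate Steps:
W(r, R) = R*r
(1283321 - 4317196)*(4840371 + W(-937, 575)) = (1283321 - 4317196)*(4840371 + 575*(-937)) = -3033875*(4840371 - 538775) = -3033875*4301596 = -13050504564500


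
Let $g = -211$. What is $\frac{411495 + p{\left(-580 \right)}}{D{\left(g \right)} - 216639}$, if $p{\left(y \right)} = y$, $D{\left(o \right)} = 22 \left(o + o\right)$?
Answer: $- \frac{410915}{225923} \approx -1.8188$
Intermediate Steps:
$D{\left(o \right)} = 44 o$ ($D{\left(o \right)} = 22 \cdot 2 o = 44 o$)
$\frac{411495 + p{\left(-580 \right)}}{D{\left(g \right)} - 216639} = \frac{411495 - 580}{44 \left(-211\right) - 216639} = \frac{410915}{-9284 - 216639} = \frac{410915}{-225923} = 410915 \left(- \frac{1}{225923}\right) = - \frac{410915}{225923}$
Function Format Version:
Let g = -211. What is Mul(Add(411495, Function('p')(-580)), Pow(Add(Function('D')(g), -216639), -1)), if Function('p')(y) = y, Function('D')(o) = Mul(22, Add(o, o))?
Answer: Rational(-410915, 225923) ≈ -1.8188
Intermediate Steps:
Function('D')(o) = Mul(44, o) (Function('D')(o) = Mul(22, Mul(2, o)) = Mul(44, o))
Mul(Add(411495, Function('p')(-580)), Pow(Add(Function('D')(g), -216639), -1)) = Mul(Add(411495, -580), Pow(Add(Mul(44, -211), -216639), -1)) = Mul(410915, Pow(Add(-9284, -216639), -1)) = Mul(410915, Pow(-225923, -1)) = Mul(410915, Rational(-1, 225923)) = Rational(-410915, 225923)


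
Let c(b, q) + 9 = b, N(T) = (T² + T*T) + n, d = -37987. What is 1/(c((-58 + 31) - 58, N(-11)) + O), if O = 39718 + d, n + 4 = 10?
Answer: 1/1637 ≈ 0.00061087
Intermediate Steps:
n = 6 (n = -4 + 10 = 6)
N(T) = 6 + 2*T² (N(T) = (T² + T*T) + 6 = (T² + T²) + 6 = 2*T² + 6 = 6 + 2*T²)
O = 1731 (O = 39718 - 37987 = 1731)
c(b, q) = -9 + b
1/(c((-58 + 31) - 58, N(-11)) + O) = 1/((-9 + ((-58 + 31) - 58)) + 1731) = 1/((-9 + (-27 - 58)) + 1731) = 1/((-9 - 85) + 1731) = 1/(-94 + 1731) = 1/1637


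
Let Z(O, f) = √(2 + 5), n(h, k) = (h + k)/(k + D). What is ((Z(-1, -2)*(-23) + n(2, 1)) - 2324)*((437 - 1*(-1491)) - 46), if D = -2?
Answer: -4379414 - 43286*√7 ≈ -4.4939e+6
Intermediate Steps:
n(h, k) = (h + k)/(-2 + k) (n(h, k) = (h + k)/(k - 2) = (h + k)/(-2 + k))
Z(O, f) = √7
((Z(-1, -2)*(-23) + n(2, 1)) - 2324)*((437 - 1*(-1491)) - 46) = ((√7*(-23) + (2 + 1)/(-2 + 1)) - 2324)*((437 - 1*(-1491)) - 46) = ((-23*√7 + 3/(-1)) - 2324)*((437 + 1491) - 46) = ((-23*√7 - 1*3) - 2324)*(1928 - 46) = ((-23*√7 - 3) - 2324)*1882 = ((-3 - 23*√7) - 2324)*1882 = (-2327 - 23*√7)*1882 = -4379414 - 43286*√7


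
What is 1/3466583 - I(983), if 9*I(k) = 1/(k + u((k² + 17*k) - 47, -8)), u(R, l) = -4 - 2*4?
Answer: -3457844/30294468837 ≈ -0.00011414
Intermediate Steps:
u(R, l) = -12 (u(R, l) = -4 - 8 = -12)
I(k) = 1/(9*(-12 + k)) (I(k) = 1/(9*(k - 12)) = 1/(9*(-12 + k)))
1/3466583 - I(983) = 1/3466583 - 1/(9*(-12 + 983)) = 1/3466583 - 1/(9*971) = 1/3466583 - 1*1/8739 = 1/3466583 - 1/8739 = -3457844/30294468837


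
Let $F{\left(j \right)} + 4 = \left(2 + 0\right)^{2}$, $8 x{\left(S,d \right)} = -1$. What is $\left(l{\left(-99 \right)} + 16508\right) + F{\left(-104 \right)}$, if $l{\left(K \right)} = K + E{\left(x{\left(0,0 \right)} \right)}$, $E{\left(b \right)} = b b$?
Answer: $\frac{1050177}{64} \approx 16409.0$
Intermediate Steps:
$x{\left(S,d \right)} = - \frac{1}{8}$ ($x{\left(S,d \right)} = \frac{1}{8} \left(-1\right) = - \frac{1}{8}$)
$F{\left(j \right)} = 0$ ($F{\left(j \right)} = -4 + \left(2 + 0\right)^{2} = -4 + 2^{2} = -4 + 4 = 0$)
$E{\left(b \right)} = b^{2}$
$l{\left(K \right)} = \frac{1}{64} + K$ ($l{\left(K \right)} = K + \left(- \frac{1}{8}\right)^{2} = K + \frac{1}{64} = \frac{1}{64} + K$)
$\left(l{\left(-99 \right)} + 16508\right) + F{\left(-104 \right)} = \left(\left(\frac{1}{64} - 99\right) + 16508\right) + 0 = \left(- \frac{6335}{64} + 16508\right) + 0 = \frac{1050177}{64} + 0 = \frac{1050177}{64}$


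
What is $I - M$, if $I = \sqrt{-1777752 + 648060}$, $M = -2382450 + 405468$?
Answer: $1976982 + 2 i \sqrt{282423} \approx 1.977 \cdot 10^{6} + 1062.9 i$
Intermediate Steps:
$M = -1976982$
$I = 2 i \sqrt{282423}$ ($I = \sqrt{-1129692} = 2 i \sqrt{282423} \approx 1062.9 i$)
$I - M = 2 i \sqrt{282423} - -1976982 = 2 i \sqrt{282423} + 1976982 = 1976982 + 2 i \sqrt{282423}$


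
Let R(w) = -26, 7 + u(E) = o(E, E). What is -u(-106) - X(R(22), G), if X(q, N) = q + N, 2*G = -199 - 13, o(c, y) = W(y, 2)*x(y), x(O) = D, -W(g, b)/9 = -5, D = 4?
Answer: -41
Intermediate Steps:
W(g, b) = 45 (W(g, b) = -9*(-5) = 45)
x(O) = 4
o(c, y) = 180 (o(c, y) = 45*4 = 180)
u(E) = 173 (u(E) = -7 + 180 = 173)
G = -106 (G = (-199 - 13)/2 = (½)*(-212) = -106)
X(q, N) = N + q
-u(-106) - X(R(22), G) = -1*173 - (-106 - 26) = -173 - 1*(-132) = -173 + 132 = -41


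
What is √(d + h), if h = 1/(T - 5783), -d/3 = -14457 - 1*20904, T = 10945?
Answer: √2826713507414/5162 ≈ 325.70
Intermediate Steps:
d = 106083 (d = -3*(-14457 - 1*20904) = -3*(-14457 - 20904) = -3*(-35361) = 106083)
h = 1/5162 (h = 1/(10945 - 5783) = 1/5162 ≈ 0.00019372)
√(d + h) = √(106083 + 1/5162) = √(547600447/5162) = √2826713507414/5162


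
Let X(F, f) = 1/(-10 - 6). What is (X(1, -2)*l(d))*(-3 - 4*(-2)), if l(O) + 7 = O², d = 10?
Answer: -465/16 ≈ -29.063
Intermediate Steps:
X(F, f) = -1/16 (X(F, f) = 1/(-16) = -1/16)
l(O) = -7 + O²
(X(1, -2)*l(d))*(-3 - 4*(-2)) = (-(-7 + 10²)/16)*(-3 - 4*(-2)) = (-(-7 + 100)/16)*(-3 + 8) = -1/16*93*5 = -93/16*5 = -465/16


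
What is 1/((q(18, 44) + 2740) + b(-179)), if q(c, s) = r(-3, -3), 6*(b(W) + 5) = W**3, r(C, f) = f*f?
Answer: -6/5718875 ≈ -1.0492e-6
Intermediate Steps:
r(C, f) = f**2
b(W) = -5 + W**3/6
q(c, s) = 9 (q(c, s) = (-3)**2 = 9)
1/((q(18, 44) + 2740) + b(-179)) = 1/((9 + 2740) + (-5 + (1/6)*(-179)**3)) = 1/(2749 + (-5 + (1/6)*(-5735339))) = 1/(2749 + (-5 - 5735339/6)) = 1/(2749 - 5735369/6) = 1/(-5718875/6) = -6/5718875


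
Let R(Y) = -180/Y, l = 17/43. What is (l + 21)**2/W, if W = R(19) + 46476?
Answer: 1005100/102025971 ≈ 0.0098514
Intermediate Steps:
l = 17/43 (l = 17*(1/43) = 17/43 ≈ 0.39535)
W = 882864/19 (W = -180/19 + 46476 = 882864/19 ≈ 46467.)
(l + 21)**2/W = (17/43 + 21)**2/(882864/19) = (920/43)**2*(19/882864) = (846400/1849)*(19/882864) = 1005100/102025971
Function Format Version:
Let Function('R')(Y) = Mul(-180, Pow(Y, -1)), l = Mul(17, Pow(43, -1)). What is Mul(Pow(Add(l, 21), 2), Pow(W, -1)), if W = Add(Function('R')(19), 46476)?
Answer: Rational(1005100, 102025971) ≈ 0.0098514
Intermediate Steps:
l = Rational(17, 43) (l = Mul(17, Rational(1, 43)) = Rational(17, 43) ≈ 0.39535)
W = Rational(882864, 19) (W = Add(Mul(-180, Pow(19, -1)), 46476) = Add(Mul(-180, Rational(1, 19)), 46476) = Add(Rational(-180, 19), 46476) = Rational(882864, 19) ≈ 46467.)
Mul(Pow(Add(l, 21), 2), Pow(W, -1)) = Mul(Pow(Add(Rational(17, 43), 21), 2), Pow(Rational(882864, 19), -1)) = Mul(Pow(Rational(920, 43), 2), Rational(19, 882864)) = Mul(Rational(846400, 1849), Rational(19, 882864)) = Rational(1005100, 102025971)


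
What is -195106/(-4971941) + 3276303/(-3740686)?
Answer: -15559754931407/18598470091526 ≈ -0.83661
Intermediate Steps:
-195106/(-4971941) + 3276303/(-3740686) = -195106*(-1/4971941) + 3276303*(-1/3740686) = 195106/4971941 - 3276303/3740686 = -15559754931407/18598470091526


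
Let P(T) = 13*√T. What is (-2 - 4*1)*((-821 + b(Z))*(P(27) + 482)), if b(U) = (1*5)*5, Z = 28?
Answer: 2302032 + 186264*√3 ≈ 2.6247e+6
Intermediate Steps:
b(U) = 25 (b(U) = 5*5 = 25)
(-2 - 4*1)*((-821 + b(Z))*(P(27) + 482)) = (-2 - 4*1)*((-821 + 25)*(13*√27 + 482)) = (-2 - 4)*(-796*(13*(3*√3) + 482)) = -(-4776)*(39*√3 + 482) = -(-4776)*(482 + 39*√3) = -6*(-383672 - 31044*√3) = 2302032 + 186264*√3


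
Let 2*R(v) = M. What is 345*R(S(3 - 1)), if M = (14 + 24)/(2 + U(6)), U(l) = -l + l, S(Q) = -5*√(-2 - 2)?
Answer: 6555/2 ≈ 3277.5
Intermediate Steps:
S(Q) = -10*I
U(l) = 0
M = 19 (M = (14 + 24)/(2 + 0) = 38/2 = 38*(½) = 19)
R(v) = 19/2 (R(v) = (½)*19 = 19/2)
345*R(S(3 - 1)) = 345*(19/2) = 6555/2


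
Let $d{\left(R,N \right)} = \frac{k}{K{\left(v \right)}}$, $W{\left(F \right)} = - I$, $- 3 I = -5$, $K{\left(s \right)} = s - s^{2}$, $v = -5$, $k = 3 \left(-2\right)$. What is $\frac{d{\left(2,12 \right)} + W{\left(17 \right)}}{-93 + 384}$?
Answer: $- \frac{22}{4365} \approx -0.0050401$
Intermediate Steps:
$k = -6$
$I = \frac{5}{3}$ ($I = \left(- \frac{1}{3}\right) \left(-5\right) = \frac{5}{3} \approx 1.6667$)
$W{\left(F \right)} = - \frac{5}{3}$ ($W{\left(F \right)} = \left(-1\right) \frac{5}{3} = - \frac{5}{3}$)
$d{\left(R,N \right)} = \frac{1}{5}$ ($d{\left(R,N \right)} = - \frac{6}{\left(-5\right) \left(1 - -5\right)} = - \frac{6}{\left(-5\right) \left(1 + 5\right)} = - \frac{6}{\left(-5\right) 6} = - \frac{6}{-30} = \left(-6\right) \left(- \frac{1}{30}\right) = \frac{1}{5}$)
$\frac{d{\left(2,12 \right)} + W{\left(17 \right)}}{-93 + 384} = \frac{\frac{1}{5} - \frac{5}{3}}{-93 + 384} = - \frac{22}{15 \cdot 291} = \left(- \frac{22}{15}\right) \frac{1}{291} = - \frac{22}{4365}$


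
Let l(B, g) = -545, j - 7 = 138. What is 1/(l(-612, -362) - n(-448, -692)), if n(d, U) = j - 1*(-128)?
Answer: -1/818 ≈ -0.0012225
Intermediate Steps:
j = 145 (j = 7 + 138 = 145)
n(d, U) = 273 (n(d, U) = 145 - 1*(-128) = 145 + 128 = 273)
1/(l(-612, -362) - n(-448, -692)) = 1/(-545 - 1*273) = 1/(-545 - 273) = 1/(-818) = -1/818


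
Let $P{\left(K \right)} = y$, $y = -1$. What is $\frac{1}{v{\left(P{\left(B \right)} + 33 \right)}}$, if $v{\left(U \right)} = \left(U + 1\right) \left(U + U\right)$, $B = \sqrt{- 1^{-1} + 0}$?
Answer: $\frac{1}{2112} \approx 0.00047348$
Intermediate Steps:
$B = i$ ($B = \sqrt{\left(-1\right) 1 + 0} = \sqrt{-1 + 0} = \sqrt{-1} = i \approx 1.0 i$)
$P{\left(K \right)} = -1$
$v{\left(U \right)} = 2 U \left(1 + U\right)$ ($v{\left(U \right)} = \left(1 + U\right) 2 U = 2 U \left(1 + U\right)$)
$\frac{1}{v{\left(P{\left(B \right)} + 33 \right)}} = \frac{1}{2 \left(-1 + 33\right) \left(1 + \left(-1 + 33\right)\right)} = \frac{1}{2 \cdot 32 \left(1 + 32\right)} = \frac{1}{2 \cdot 32 \cdot 33} = \frac{1}{2112}$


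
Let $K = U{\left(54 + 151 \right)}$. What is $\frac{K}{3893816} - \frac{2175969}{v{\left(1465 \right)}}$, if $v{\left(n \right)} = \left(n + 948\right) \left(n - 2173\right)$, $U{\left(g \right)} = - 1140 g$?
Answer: $\frac{336398703871}{277175451236} \approx 1.2137$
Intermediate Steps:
$v{\left(n \right)} = \left(-2173 + n\right) \left(948 + n\right)$ ($v{\left(n \right)} = \left(948 + n\right) \left(-2173 + n\right) = \left(-2173 + n\right) \left(948 + n\right)$)
$K = -233700$ ($K = - 1140 \left(54 + 151\right) = \left(-1140\right) 205 = -233700$)
$\frac{K}{3893816} - \frac{2175969}{v{\left(1465 \right)}} = - \frac{233700}{3893816} - \frac{2175969}{-2060004 + 1465^{2} - 1794625} = \left(-233700\right) \frac{1}{3893816} - \frac{2175969}{-2060004 + 2146225 - 1794625} = - \frac{58425}{973454} - \frac{2175969}{-1708404} = - \frac{58425}{973454} - - \frac{725323}{569468} = - \frac{58425}{973454} + \frac{725323}{569468} = \frac{336398703871}{277175451236}$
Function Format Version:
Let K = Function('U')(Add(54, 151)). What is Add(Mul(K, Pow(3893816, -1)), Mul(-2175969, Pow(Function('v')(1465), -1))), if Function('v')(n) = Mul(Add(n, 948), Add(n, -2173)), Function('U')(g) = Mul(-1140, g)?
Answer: Rational(336398703871, 277175451236) ≈ 1.2137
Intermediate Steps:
Function('v')(n) = Mul(Add(-2173, n), Add(948, n)) (Function('v')(n) = Mul(Add(948, n), Add(-2173, n)) = Mul(Add(-2173, n), Add(948, n)))
K = -233700 (K = Mul(-1140, Add(54, 151)) = Mul(-1140, 205) = -233700)
Add(Mul(K, Pow(3893816, -1)), Mul(-2175969, Pow(Function('v')(1465), -1))) = Add(Mul(-233700, Pow(3893816, -1)), Mul(-2175969, Pow(Add(-2060004, Pow(1465, 2), Mul(-1225, 1465)), -1))) = Add(Mul(-233700, Rational(1, 3893816)), Mul(-2175969, Pow(Add(-2060004, 2146225, -1794625), -1))) = Add(Rational(-58425, 973454), Mul(-2175969, Pow(-1708404, -1))) = Add(Rational(-58425, 973454), Mul(-2175969, Rational(-1, 1708404))) = Add(Rational(-58425, 973454), Rational(725323, 569468)) = Rational(336398703871, 277175451236)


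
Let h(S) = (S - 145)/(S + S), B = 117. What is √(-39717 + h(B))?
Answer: I*√60409739/39 ≈ 199.29*I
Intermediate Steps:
h(S) = (-145 + S)/(2*S) (h(S) = (-145 + S)/((2*S)) = (-145 + S)*(1/(2*S)) = (-145 + S)/(2*S))
√(-39717 + h(B)) = √(-39717 + (½)*(-145 + 117)/117) = √(-39717 + (½)*(1/117)*(-28)) = √(-39717 - 14/117) = √(-4646903/117) = I*√60409739/39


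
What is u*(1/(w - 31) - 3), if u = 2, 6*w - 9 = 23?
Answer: -468/77 ≈ -6.0779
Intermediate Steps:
w = 16/3 (w = 3/2 + (⅙)*23 = 3/2 + 23/6 = 16/3 ≈ 5.3333)
u*(1/(w - 31) - 3) = 2*(1/(16/3 - 31) - 3) = 2*(1/(-77/3) - 3) = 2*(-3/77 - 3) = 2*(-234/77) = -468/77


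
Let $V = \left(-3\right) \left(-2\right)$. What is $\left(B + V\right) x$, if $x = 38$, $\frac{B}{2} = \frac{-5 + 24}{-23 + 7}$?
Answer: $\frac{551}{4} \approx 137.75$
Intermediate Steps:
$B = - \frac{19}{8}$ ($B = 2 \frac{-5 + 24}{-23 + 7} = 2 \frac{19}{-16} = 2 \cdot 19 \left(- \frac{1}{16}\right) = 2 \left(- \frac{19}{16}\right) = - \frac{19}{8} \approx -2.375$)
$V = 6$
$\left(B + V\right) x = \left(- \frac{19}{8} + 6\right) 38 = \frac{29}{8} \cdot 38 = \frac{551}{4}$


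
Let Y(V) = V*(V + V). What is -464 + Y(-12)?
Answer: -176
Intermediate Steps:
Y(V) = 2*V**2 (Y(V) = V*(2*V) = 2*V**2)
-464 + Y(-12) = -464 + 2*(-12)**2 = -464 + 2*144 = -464 + 288 = -176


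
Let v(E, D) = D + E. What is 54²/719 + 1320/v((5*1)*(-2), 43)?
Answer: 31676/719 ≈ 44.056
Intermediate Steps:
54²/719 + 1320/v((5*1)*(-2), 43) = 54²/719 + 1320/(43 + (5*1)*(-2)) = 2916*(1/719) + 1320/(43 + 5*(-2)) = 2916/719 + 1320/(43 - 10) = 2916/719 + 1320/33 = 2916/719 + 1320*(1/33) = 2916/719 + 40 = 31676/719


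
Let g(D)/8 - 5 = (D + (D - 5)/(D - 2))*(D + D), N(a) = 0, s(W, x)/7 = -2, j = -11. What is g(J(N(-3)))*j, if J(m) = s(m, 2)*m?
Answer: -440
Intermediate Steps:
s(W, x) = -14 (s(W, x) = 7*(-2) = -14)
J(m) = -14*m
g(D) = 40 + 16*D*(D + (-5 + D)/(-2 + D)) (g(D) = 40 + 8*((D + (D - 5)/(D - 2))*(D + D)) = 40 + 8*((D + (-5 + D)/(-2 + D))*(2*D)) = 40 + 8*(2*D*(D + (-5 + D)/(-2 + D))) = 40 + 16*D*(D + (-5 + D)/(-2 + D)))
g(J(N(-3)))*j = (8*(-10 - (-70)*0 - 2*(-14*0)² + 2*(-14*0)³)/(-2 - 14*0))*(-11) = (8*(-10 - 5*0 - 2*0² + 2*0³)/(-2 + 0))*(-11) = (8*(-10 + 0 - 2*0 + 2*0)/(-2))*(-11) = (8*(-½)*(-10 + 0 + 0 + 0))*(-11) = (8*(-½)*(-10))*(-11) = 40*(-11) = -440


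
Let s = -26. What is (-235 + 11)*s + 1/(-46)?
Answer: 267903/46 ≈ 5824.0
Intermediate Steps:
(-235 + 11)*s + 1/(-46) = (-235 + 11)*(-26) + 1/(-46) = -224*(-26) - 1/46 = 5824 - 1/46 = 267903/46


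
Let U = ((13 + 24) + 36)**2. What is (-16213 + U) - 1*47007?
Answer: -57891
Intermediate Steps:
U = 5329 (U = (37 + 36)**2 = 73**2 = 5329)
(-16213 + U) - 1*47007 = (-16213 + 5329) - 1*47007 = -10884 - 47007 = -57891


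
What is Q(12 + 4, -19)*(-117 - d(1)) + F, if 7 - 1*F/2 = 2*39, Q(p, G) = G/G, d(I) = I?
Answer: -260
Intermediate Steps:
Q(p, G) = 1
F = -142 (F = 14 - 4*39 = 14 - 2*78 = 14 - 156 = -142)
Q(12 + 4, -19)*(-117 - d(1)) + F = 1*(-117 - 1*1) - 142 = 1*(-117 - 1) - 142 = 1*(-118) - 142 = -118 - 142 = -260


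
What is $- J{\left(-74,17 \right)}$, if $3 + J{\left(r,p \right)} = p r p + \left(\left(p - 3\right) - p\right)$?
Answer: $21392$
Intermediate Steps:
$J{\left(r,p \right)} = -6 + r p^{2}$ ($J{\left(r,p \right)} = -3 + \left(p r p + \left(\left(p - 3\right) - p\right)\right) = -3 + \left(r p^{2} + \left(\left(p - 3\right) - p\right)\right) = -3 + \left(r p^{2} + \left(\left(-3 + p\right) - p\right)\right) = -3 + \left(r p^{2} - 3\right) = -3 + \left(-3 + r p^{2}\right) = -6 + r p^{2}$)
$- J{\left(-74,17 \right)} = - (-6 - 74 \cdot 17^{2}) = - (-6 - 21386) = \left(-1\right) \left(-21392\right) = 21392$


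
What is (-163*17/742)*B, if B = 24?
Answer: -33252/371 ≈ -89.628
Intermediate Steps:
(-163*17/742)*B = (-163*17/742)*24 = -2771*1/742*24 = -2771/742*24 = -33252/371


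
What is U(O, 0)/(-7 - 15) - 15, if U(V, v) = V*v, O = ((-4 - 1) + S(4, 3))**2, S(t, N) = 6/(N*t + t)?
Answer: -15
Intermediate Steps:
S(t, N) = 6/(t + N*t)
O = 1369/64 (O = ((-4 - 1) + 6/(4*(1 + 3)))**2 = (-5 + 6*(1/4)/4)**2 = (-5 + 6*(1/4)*(1/4))**2 = (-5 + 3/8)**2 = (-37/8)**2 = 1369/64 ≈ 21.391)
U(O, 0)/(-7 - 15) - 15 = ((1369/64)*0)/(-7 - 15) - 15 = 0/(-22) - 15 = 0*(-1/22) - 15 = 0 - 15 = -15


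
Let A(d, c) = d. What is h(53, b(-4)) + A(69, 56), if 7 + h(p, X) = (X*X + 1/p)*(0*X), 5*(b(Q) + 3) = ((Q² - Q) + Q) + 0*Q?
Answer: 62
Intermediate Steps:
b(Q) = -3 + Q²/5 (b(Q) = -3 + (((Q² - Q) + Q) + 0*Q)/5 = -3 + (Q² + 0)/5 = -3 + Q²/5)
h(p, X) = -7 (h(p, X) = -7 + (X*X + 1/p)*(0*X) = -7 + (X² + 1/p)*0 = -7 + 0 = -7)
h(53, b(-4)) + A(69, 56) = -7 + 69 = 62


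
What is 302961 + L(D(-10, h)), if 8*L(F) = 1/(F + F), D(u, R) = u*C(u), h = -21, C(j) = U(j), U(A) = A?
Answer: 484737601/1600 ≈ 3.0296e+5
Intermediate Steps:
C(j) = j
D(u, R) = u**2 (D(u, R) = u*u = u**2)
L(F) = 1/(16*F) (L(F) = 1/(8*(F + F)) = 1/(8*((2*F))) = (1/(2*F))/8 = 1/(16*F))
302961 + L(D(-10, h)) = 302961 + 1/(16*((-10)**2)) = 302961 + (1/16)/100 = 302961 + (1/16)*(1/100) = 302961 + 1/1600 = 484737601/1600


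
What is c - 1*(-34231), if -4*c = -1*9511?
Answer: 146435/4 ≈ 36609.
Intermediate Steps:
c = 9511/4 (c = -(-1)*9511/4 = -1/4*(-9511) = 9511/4 ≈ 2377.8)
c - 1*(-34231) = 9511/4 - 1*(-34231) = 9511/4 + 34231 = 146435/4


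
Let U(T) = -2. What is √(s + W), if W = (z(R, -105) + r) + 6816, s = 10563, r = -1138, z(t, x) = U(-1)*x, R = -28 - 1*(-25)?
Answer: √16451 ≈ 128.26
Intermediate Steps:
R = -3 (R = -28 + 25 = -3)
z(t, x) = -2*x
W = 5888 (W = (-2*(-105) - 1138) + 6816 = (210 - 1138) + 6816 = -928 + 6816 = 5888)
√(s + W) = √(10563 + 5888) = √16451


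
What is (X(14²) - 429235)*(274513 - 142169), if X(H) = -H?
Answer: -56832616264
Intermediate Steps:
(X(14²) - 429235)*(274513 - 142169) = (-1*14² - 429235)*(274513 - 142169) = (-1*196 - 429235)*132344 = (-196 - 429235)*132344 = -429431*132344 = -56832616264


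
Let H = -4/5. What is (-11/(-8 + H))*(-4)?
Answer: -5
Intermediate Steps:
H = -⅘ (H = -4*⅕ = -⅘ ≈ -0.80000)
(-11/(-8 + H))*(-4) = (-11/(-8 - ⅘))*(-4) = (-11/(-44/5))*(-4) = -5/44*(-11)*(-4) = (5/4)*(-4) = -5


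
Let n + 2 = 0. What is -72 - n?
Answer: -70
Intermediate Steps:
n = -2 (n = -2 + 0 = -2)
-72 - n = -72 - (-2) = -72 - 1*(-2) = -72 + 2 = -70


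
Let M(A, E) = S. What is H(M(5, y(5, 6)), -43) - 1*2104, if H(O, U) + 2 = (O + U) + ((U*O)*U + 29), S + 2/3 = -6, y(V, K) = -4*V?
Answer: -43360/3 ≈ -14453.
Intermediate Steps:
S = -20/3 (S = -⅔ - 6 = -20/3 ≈ -6.6667)
M(A, E) = -20/3
H(O, U) = 27 + O + U + O*U² (H(O, U) = -2 + ((O + U) + ((U*O)*U + 29)) = -2 + ((O + U) + ((O*U)*U + 29)) = -2 + ((O + U) + (O*U² + 29)) = -2 + ((O + U) + (29 + O*U²)) = -2 + (29 + O + U + O*U²) = 27 + O + U + O*U²)
H(M(5, y(5, 6)), -43) - 1*2104 = (27 - 20/3 - 43 - 20/3*(-43)²) - 1*2104 = (27 - 20/3 - 43 - 20/3*1849) - 2104 = (27 - 20/3 - 43 - 36980/3) - 2104 = -37048/3 - 2104 = -43360/3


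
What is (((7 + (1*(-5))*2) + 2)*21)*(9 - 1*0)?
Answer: -189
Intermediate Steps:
(((7 + (1*(-5))*2) + 2)*21)*(9 - 1*0) = (((7 - 5*2) + 2)*21)*(9 + 0) = (((7 - 10) + 2)*21)*9 = ((-3 + 2)*21)*9 = -1*21*9 = -21*9 = -189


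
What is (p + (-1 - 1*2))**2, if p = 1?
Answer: 4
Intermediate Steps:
(p + (-1 - 1*2))**2 = (1 + (-1 - 1*2))**2 = (1 + (-1 - 2))**2 = (1 - 3)**2 = (-2)**2 = 4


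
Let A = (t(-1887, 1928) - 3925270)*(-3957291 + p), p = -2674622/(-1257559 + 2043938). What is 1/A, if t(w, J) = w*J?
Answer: 786379/23536814341693740866 ≈ 3.3411e-14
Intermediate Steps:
p = -2674622/786379 ≈ -3.4012
t(w, J) = J*w
A = 23536814341693740866/786379 (A = (1928*(-1887) - 3925270)*(-3957291 - 2674622/786379) = (-3638136 - 3925270)*(-3111933213911/786379) = -7563406*(-3111933213911/786379) = 23536814341693740866/786379 ≈ 2.9931e+13)
1/A = 1/(23536814341693740866/786379) = 786379/23536814341693740866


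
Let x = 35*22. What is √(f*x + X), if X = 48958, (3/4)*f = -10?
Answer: √348222/3 ≈ 196.70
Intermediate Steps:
f = -40/3 (f = (4/3)*(-10) = -40/3 ≈ -13.333)
x = 770
√(f*x + X) = √(-40/3*770 + 48958) = √(-30800/3 + 48958) = √(116074/3) = √348222/3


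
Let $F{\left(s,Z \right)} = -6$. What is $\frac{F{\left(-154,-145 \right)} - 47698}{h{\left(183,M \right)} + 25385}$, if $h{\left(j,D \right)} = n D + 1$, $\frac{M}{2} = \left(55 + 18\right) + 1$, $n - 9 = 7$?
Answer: $- \frac{23852}{13877} \approx -1.7188$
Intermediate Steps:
$n = 16$ ($n = 9 + 7 = 16$)
$M = 148$ ($M = 2 \left(\left(55 + 18\right) + 1\right) = 2 \left(73 + 1\right) = 2 \cdot 74 = 148$)
$h{\left(j,D \right)} = 1 + 16 D$ ($h{\left(j,D \right)} = 16 D + 1 = 1 + 16 D$)
$\frac{F{\left(-154,-145 \right)} - 47698}{h{\left(183,M \right)} + 25385} = \frac{-6 - 47698}{\left(1 + 16 \cdot 148\right) + 25385} = - \frac{47704}{\left(1 + 2368\right) + 25385} = - \frac{47704}{2369 + 25385} = - \frac{47704}{27754} = \left(-47704\right) \frac{1}{27754} = - \frac{23852}{13877}$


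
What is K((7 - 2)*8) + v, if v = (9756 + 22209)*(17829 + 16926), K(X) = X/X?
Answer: 1110943576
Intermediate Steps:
K(X) = 1
v = 1110943575 (v = 31965*34755 = 1110943575)
K((7 - 2)*8) + v = 1 + 1110943575 = 1110943576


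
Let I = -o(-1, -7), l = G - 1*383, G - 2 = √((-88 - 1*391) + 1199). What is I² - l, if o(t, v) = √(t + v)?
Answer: 373 - 12*√5 ≈ 346.17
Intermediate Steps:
G = 2 + 12*√5 (G = 2 + √((-88 - 1*391) + 1199) = 2 + √((-88 - 391) + 1199) = 2 + √(-479 + 1199) = 2 + √720 = 2 + 12*√5 ≈ 28.833)
l = -381 + 12*√5 (l = (2 + 12*√5) - 1*383 = (2 + 12*√5) - 383 = -381 + 12*√5 ≈ -354.17)
I = -2*I*√2 (I = -√(-1 - 7) = -√(-8) = -2*I*√2 ≈ -2.8284*I)
I² - l = (-2*I*√2)² - (-381 + 12*√5) = -8 + (381 - 12*√5) = 373 - 12*√5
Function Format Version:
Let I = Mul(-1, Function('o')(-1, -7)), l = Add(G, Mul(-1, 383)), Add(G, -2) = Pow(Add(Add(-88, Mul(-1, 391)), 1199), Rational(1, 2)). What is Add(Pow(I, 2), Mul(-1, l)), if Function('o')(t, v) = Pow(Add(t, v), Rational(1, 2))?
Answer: Add(373, Mul(-12, Pow(5, Rational(1, 2)))) ≈ 346.17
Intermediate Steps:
G = Add(2, Mul(12, Pow(5, Rational(1, 2)))) (G = Add(2, Pow(Add(Add(-88, Mul(-1, 391)), 1199), Rational(1, 2))) = Add(2, Pow(Add(Add(-88, -391), 1199), Rational(1, 2))) = Add(2, Pow(Add(-479, 1199), Rational(1, 2))) = Add(2, Pow(720, Rational(1, 2))) = Add(2, Mul(12, Pow(5, Rational(1, 2)))) ≈ 28.833)
l = Add(-381, Mul(12, Pow(5, Rational(1, 2)))) (l = Add(Add(2, Mul(12, Pow(5, Rational(1, 2)))), Mul(-1, 383)) = Add(Add(2, Mul(12, Pow(5, Rational(1, 2)))), -383) = Add(-381, Mul(12, Pow(5, Rational(1, 2)))) ≈ -354.17)
I = Mul(-2, I, Pow(2, Rational(1, 2))) (I = Mul(-1, Pow(Add(-1, -7), Rational(1, 2))) = Mul(-1, Pow(-8, Rational(1, 2))) = Mul(-1, Mul(2, I, Pow(2, Rational(1, 2)))) = Mul(-2, I, Pow(2, Rational(1, 2))) ≈ Mul(-2.8284, I))
Add(Pow(I, 2), Mul(-1, l)) = Add(Pow(Mul(-2, I, Pow(2, Rational(1, 2))), 2), Mul(-1, Add(-381, Mul(12, Pow(5, Rational(1, 2)))))) = Add(-8, Add(381, Mul(-12, Pow(5, Rational(1, 2))))) = Add(373, Mul(-12, Pow(5, Rational(1, 2))))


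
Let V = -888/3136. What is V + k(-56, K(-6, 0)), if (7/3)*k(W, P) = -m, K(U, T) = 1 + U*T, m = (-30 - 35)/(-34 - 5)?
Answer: -391/392 ≈ -0.99745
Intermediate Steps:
V = -111/392 (V = -888*1/3136 = -111/392 ≈ -0.28316)
m = 5/3 (m = -65/(-39) = -65*(-1/39) = 5/3 ≈ 1.6667)
K(U, T) = 1 + T*U
k(W, P) = -5/7 (k(W, P) = 3*(-1*5/3)/7 = (3/7)*(-5/3) = -5/7)
V + k(-56, K(-6, 0)) = -111/392 - 5/7 = -391/392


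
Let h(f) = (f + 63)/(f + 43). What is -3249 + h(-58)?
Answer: -9748/3 ≈ -3249.3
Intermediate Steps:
h(f) = (63 + f)/(43 + f)
-3249 + h(-58) = -3249 + (63 - 58)/(43 - 58) = -3249 + 5/(-15) = -3249 - 1/15*5 = -3249 - 1/3 = -9748/3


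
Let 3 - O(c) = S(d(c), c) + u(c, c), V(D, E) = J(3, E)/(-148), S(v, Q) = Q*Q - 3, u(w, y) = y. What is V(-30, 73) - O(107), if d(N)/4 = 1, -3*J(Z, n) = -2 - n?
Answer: 1709375/148 ≈ 11550.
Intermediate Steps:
J(Z, n) = ⅔ + n/3 (J(Z, n) = -(-2 - n)/3 = ⅔ + n/3)
d(N) = 4 (d(N) = 4*1 = 4)
S(v, Q) = -3 + Q² (S(v, Q) = Q² - 3 = -3 + Q²)
V(D, E) = -1/222 - E/444 (V(D, E) = (⅔ + E/3)/(-148) = (⅔ + E/3)*(-1/148) = -1/222 - E/444)
O(c) = 6 - c - c² (O(c) = 3 - ((-3 + c²) + c) = 3 - (-3 + c + c²) = 3 + (3 - c - c²) = 6 - c - c²)
V(-30, 73) - O(107) = (-1/222 - 1/444*73) - (6 - 1*107 - 1*107²) = (-1/222 - 73/444) - (6 - 107 - 1*11449) = -25/148 - (6 - 107 - 11449) = -25/148 - 1*(-11550) = -25/148 + 11550 = 1709375/148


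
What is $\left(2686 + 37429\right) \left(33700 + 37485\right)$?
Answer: $2855586275$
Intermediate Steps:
$\left(2686 + 37429\right) \left(33700 + 37485\right) = 40115 \cdot 71185 = 2855586275$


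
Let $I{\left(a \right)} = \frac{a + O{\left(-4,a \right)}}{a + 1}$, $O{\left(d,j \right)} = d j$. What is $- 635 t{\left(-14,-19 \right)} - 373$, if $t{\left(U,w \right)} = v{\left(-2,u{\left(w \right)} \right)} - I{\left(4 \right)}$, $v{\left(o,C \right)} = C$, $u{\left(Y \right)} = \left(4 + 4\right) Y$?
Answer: $94623$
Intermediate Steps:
$u{\left(Y \right)} = 8 Y$
$I{\left(a \right)} = - \frac{3 a}{1 + a}$ ($I{\left(a \right)} = \frac{a - 4 a}{a + 1} = \frac{\left(-3\right) a}{1 + a} = - \frac{3 a}{1 + a}$)
$t{\left(U,w \right)} = \frac{12}{5} + 8 w$ ($t{\left(U,w \right)} = 8 w - \left(-3\right) 4 \frac{1}{1 + 4} = 8 w - \left(-3\right) 4 \cdot \frac{1}{5} = 8 w - - \frac{12}{5} = 8 w + \frac{12}{5} = \frac{12}{5} + 8 w$)
$- 635 t{\left(-14,-19 \right)} - 373 = - 635 \left(\frac{12}{5} + 8 \left(-19\right)\right) - 373 = - 635 \left(\frac{12}{5} - 152\right) - 373 = \left(-635\right) \left(- \frac{748}{5}\right) - 373 = 94996 - 373 = 94623$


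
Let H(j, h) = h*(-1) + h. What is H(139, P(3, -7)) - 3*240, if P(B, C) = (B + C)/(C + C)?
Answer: -720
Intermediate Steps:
P(B, C) = (B + C)/(2*C) (P(B, C) = (B + C)/((2*C)) = (B + C)*(1/(2*C)) = (B + C)/(2*C))
H(j, h) = 0 (H(j, h) = -h + h = 0)
H(139, P(3, -7)) - 3*240 = 0 - 3*240 = 0 - 1*720 = 0 - 720 = -720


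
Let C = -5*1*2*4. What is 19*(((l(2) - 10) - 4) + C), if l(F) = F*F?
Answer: -950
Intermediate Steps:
l(F) = F²
C = -40 (C = -10*4 = -5*8 = -40)
19*(((l(2) - 10) - 4) + C) = 19*(((2² - 10) - 4) - 40) = 19*(((4 - 10) - 4) - 40) = 19*((-6 - 4) - 40) = 19*(-10 - 40) = 19*(-50) = -950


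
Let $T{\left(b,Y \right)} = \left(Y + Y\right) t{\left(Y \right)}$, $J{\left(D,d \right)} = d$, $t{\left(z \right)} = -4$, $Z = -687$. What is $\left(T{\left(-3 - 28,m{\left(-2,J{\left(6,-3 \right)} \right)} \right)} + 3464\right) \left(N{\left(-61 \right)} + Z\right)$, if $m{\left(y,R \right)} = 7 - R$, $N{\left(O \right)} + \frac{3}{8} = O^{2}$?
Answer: $10265787$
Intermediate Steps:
$N{\left(O \right)} = - \frac{3}{8} + O^{2}$
$T{\left(b,Y \right)} = - 8 Y$ ($T{\left(b,Y \right)} = \left(Y + Y\right) \left(-4\right) = 2 Y \left(-4\right) = - 8 Y$)
$\left(T{\left(-3 - 28,m{\left(-2,J{\left(6,-3 \right)} \right)} \right)} + 3464\right) \left(N{\left(-61 \right)} + Z\right) = \left(- 8 \left(7 - -3\right) + 3464\right) \left(\left(- \frac{3}{8} + \left(-61\right)^{2}\right) - 687\right) = \left(- 8 \left(7 + 3\right) + 3464\right) \left(\left(- \frac{3}{8} + 3721\right) - 687\right) = \left(\left(-8\right) 10 + 3464\right) \left(\frac{29765}{8} - 687\right) = \left(-80 + 3464\right) \frac{24269}{8} = 3384 \cdot \frac{24269}{8} = 10265787$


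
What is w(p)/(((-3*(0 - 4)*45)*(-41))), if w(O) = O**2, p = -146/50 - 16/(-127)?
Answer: -8743849/24798337500 ≈ -0.00035260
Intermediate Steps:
p = -8871/3175 (p = -146*1/50 - 16*(-1/127) = -73/25 + 16/127 = -8871/3175 ≈ -2.7940)
w(p)/(((-3*(0 - 4)*45)*(-41))) = (-8871/3175)**2/(((-3*(0 - 4)*45)*(-41))) = 78694641/(10080625*(((-3*(-4)*45)*(-41)))) = 78694641/(10080625*(((12*45)*(-41)))) = 78694641/(10080625*((540*(-41)))) = (78694641/10080625)/(-22140) = (78694641/10080625)*(-1/22140) = -8743849/24798337500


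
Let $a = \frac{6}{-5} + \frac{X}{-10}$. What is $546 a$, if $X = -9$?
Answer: $- \frac{819}{5} \approx -163.8$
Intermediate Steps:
$a = - \frac{3}{10}$ ($a = \frac{6}{-5} - \frac{9}{-10} = 6 \left(- \frac{1}{5}\right) - - \frac{9}{10} = - \frac{6}{5} + \frac{9}{10} = - \frac{3}{10} \approx -0.3$)
$546 a = 546 \left(- \frac{3}{10}\right) = - \frac{819}{5}$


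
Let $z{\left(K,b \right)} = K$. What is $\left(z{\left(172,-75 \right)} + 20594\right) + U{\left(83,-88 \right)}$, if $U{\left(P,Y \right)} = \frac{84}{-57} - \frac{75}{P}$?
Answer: $\frac{32744233}{1577} \approx 20764.0$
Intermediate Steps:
$U{\left(P,Y \right)} = - \frac{28}{19} - \frac{75}{P}$ ($U{\left(P,Y \right)} = 84 \left(- \frac{1}{57}\right) - \frac{75}{P} = - \frac{28}{19} - \frac{75}{P}$)
$\left(z{\left(172,-75 \right)} + 20594\right) + U{\left(83,-88 \right)} = \left(172 + 20594\right) - \left(\frac{28}{19} + \frac{75}{83}\right) = 20766 - \frac{3749}{1577} = \frac{32744233}{1577}$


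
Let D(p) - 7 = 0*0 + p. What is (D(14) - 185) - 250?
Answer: -414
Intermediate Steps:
D(p) = 7 + p (D(p) = 7 + (0*0 + p) = 7 + (0 + p) = 7 + p)
(D(14) - 185) - 250 = ((7 + 14) - 185) - 250 = (21 - 185) - 250 = -164 - 250 = -414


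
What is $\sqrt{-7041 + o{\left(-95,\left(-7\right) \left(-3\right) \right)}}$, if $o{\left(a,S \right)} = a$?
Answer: $4 i \sqrt{446} \approx 84.475 i$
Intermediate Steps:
$\sqrt{-7041 + o{\left(-95,\left(-7\right) \left(-3\right) \right)}} = \sqrt{-7041 - 95} = \sqrt{-7136} = 4 i \sqrt{446}$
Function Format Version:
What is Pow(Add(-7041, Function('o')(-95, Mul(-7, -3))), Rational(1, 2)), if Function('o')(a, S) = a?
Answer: Mul(4, I, Pow(446, Rational(1, 2))) ≈ Mul(84.475, I)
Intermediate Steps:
Pow(Add(-7041, Function('o')(-95, Mul(-7, -3))), Rational(1, 2)) = Pow(Add(-7041, -95), Rational(1, 2)) = Pow(-7136, Rational(1, 2)) = Mul(4, I, Pow(446, Rational(1, 2)))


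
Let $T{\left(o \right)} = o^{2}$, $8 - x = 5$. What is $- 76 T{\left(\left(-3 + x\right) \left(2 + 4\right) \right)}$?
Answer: $0$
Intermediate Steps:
$x = 3$ ($x = 8 - 5 = 3$)
$- 76 T{\left(\left(-3 + x\right) \left(2 + 4\right) \right)} = - 76 \left(\left(-3 + 3\right) \left(2 + 4\right)\right)^{2} = - 76 \left(0 \cdot 6\right)^{2} = - 76 \cdot 0^{2} = \left(-76\right) 0 = 0$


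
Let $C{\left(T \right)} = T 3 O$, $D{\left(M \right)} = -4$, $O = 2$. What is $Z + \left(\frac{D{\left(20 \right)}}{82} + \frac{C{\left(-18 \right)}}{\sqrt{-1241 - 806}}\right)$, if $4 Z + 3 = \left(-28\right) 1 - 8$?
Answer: $- \frac{1607}{164} + \frac{108 i \sqrt{2047}}{2047} \approx -9.7988 + 2.3871 i$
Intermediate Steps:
$Z = - \frac{39}{4}$ ($Z = - \frac{3}{4} + \frac{\left(-28\right) 1 - 8}{4} = - \frac{3}{4} + \frac{-28 - 8}{4} = - \frac{3}{4} + \frac{1}{4} \left(-36\right) = - \frac{3}{4} - 9 = - \frac{39}{4} \approx -9.75$)
$C{\left(T \right)} = 6 T$ ($C{\left(T \right)} = T 3 \cdot 2 = 3 T 2 = 6 T$)
$Z + \left(\frac{D{\left(20 \right)}}{82} + \frac{C{\left(-18 \right)}}{\sqrt{-1241 - 806}}\right) = - \frac{39}{4} + \left(- \frac{4}{82} + \frac{6 \left(-18\right)}{\sqrt{-1241 - 806}}\right) = - \frac{39}{4} - \left(\frac{2}{41} + \frac{108}{\sqrt{-2047}}\right) = - \frac{39}{4} - \left(\frac{2}{41} + \frac{108}{i \sqrt{2047}}\right) = - \frac{39}{4} - \left(\frac{2}{41} + 108 \left(- \frac{i \sqrt{2047}}{2047}\right)\right) = - \frac{39}{4} - \left(\frac{2}{41} - \frac{108 i \sqrt{2047}}{2047}\right) = - \frac{1607}{164} + \frac{108 i \sqrt{2047}}{2047}$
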